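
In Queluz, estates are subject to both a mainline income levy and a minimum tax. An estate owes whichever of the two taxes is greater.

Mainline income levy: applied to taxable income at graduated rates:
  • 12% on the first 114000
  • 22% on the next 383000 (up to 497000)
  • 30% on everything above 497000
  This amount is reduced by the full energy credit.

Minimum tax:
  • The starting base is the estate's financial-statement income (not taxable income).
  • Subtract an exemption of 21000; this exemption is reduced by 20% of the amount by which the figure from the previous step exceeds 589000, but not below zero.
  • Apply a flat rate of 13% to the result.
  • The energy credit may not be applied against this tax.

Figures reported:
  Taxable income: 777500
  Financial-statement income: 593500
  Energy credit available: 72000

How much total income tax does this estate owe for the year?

110090

Mainline income levy:
  114000 × 12% = 13680
  383000 × 22% = 84260
  280500 × 30% = 84150
  → 182090
  Less energy credit 72000 → 110090

Minimum tax:
  Base (financial-statement income): 593500
  Exemption: 21000 − 20% × (593500 − 589000) = 21000 − 900 = 20100
  Base: 593500 − 20100 = 573400
  573400 × 13% = 74542

110090 > 74542, so the mainline income levy governs.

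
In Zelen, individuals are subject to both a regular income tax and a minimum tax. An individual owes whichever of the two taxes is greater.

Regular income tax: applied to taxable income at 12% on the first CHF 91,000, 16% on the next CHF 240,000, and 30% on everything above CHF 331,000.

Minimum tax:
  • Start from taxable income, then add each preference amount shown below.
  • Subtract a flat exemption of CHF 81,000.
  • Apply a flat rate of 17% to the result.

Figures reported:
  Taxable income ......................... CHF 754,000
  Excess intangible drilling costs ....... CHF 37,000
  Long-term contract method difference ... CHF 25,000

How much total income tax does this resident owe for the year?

CHF 176,220

Regular income tax:
  CHF 91,000 × 12% = CHF 10,920
  CHF 240,000 × 16% = CHF 38,400
  CHF 423,000 × 30% = CHF 126,900
  → CHF 176,220

Minimum tax:
  Adjusted income: CHF 754,000 + CHF 37,000 + CHF 25,000 = CHF 816,000
  Less exemption CHF 81,000 → base CHF 735,000
  CHF 735,000 × 17% = CHF 124,950

CHF 176,220 > CHF 124,950, so the regular income tax governs.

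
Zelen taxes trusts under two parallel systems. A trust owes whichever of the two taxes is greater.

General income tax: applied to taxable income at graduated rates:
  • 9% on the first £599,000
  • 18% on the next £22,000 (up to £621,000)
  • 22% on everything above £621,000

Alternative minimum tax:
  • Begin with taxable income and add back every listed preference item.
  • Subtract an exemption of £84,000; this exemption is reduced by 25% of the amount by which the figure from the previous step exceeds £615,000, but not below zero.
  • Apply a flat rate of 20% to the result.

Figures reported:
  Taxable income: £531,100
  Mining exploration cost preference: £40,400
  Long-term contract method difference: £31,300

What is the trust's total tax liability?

General income tax:
  £531,100 × 9% = £47,799

Alternative minimum tax:
  Adjusted income: £531,100 + £40,400 + £31,300 = £602,800
  Exemption: £602,800 ≤ £615,000, so full £84,000 applies
  Base: £602,800 − £84,000 = £518,800
  £518,800 × 20% = £103,760

£103,760 > £47,799, so the alternative minimum tax is the binding amount.

£103,760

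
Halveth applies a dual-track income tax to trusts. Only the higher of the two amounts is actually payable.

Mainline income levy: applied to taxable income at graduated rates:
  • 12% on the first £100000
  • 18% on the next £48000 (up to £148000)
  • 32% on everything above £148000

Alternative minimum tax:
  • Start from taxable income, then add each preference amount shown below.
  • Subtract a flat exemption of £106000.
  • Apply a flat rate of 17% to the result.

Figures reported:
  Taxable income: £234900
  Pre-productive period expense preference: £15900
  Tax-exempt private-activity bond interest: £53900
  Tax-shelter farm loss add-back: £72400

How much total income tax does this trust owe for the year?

Alternative minimum tax:
  Adjusted income: £234900 + £15900 + £53900 + £72400 = £377100
  Less exemption £106000 → base £271100
  £271100 × 17% = £46087

Mainline income levy:
  £100000 × 12% = £12000
  £48000 × 18% = £8640
  £86900 × 32% = £27808
  → £48448

£48448 > £46087, so the mainline income levy governs.

£48448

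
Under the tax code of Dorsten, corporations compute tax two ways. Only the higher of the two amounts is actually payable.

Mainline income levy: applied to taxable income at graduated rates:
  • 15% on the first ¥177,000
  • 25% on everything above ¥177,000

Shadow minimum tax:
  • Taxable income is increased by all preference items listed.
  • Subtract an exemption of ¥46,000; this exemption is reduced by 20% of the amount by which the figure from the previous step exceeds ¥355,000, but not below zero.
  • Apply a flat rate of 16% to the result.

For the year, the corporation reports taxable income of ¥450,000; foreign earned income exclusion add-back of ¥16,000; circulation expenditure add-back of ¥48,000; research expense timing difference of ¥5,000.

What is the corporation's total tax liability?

Mainline income levy:
  ¥177,000 × 15% = ¥26,550
  ¥273,000 × 25% = ¥68,250
  → ¥94,800

Shadow minimum tax:
  Adjusted income: ¥450,000 + ¥16,000 + ¥48,000 + ¥5,000 = ¥519,000
  Exemption: ¥46,000 − 20% × (¥519,000 − ¥355,000) = ¥46,000 − ¥32,800 = ¥13,200
  Base: ¥519,000 − ¥13,200 = ¥505,800
  ¥505,800 × 16% = ¥80,928

¥94,800 > ¥80,928, so the mainline income levy governs.

¥94,800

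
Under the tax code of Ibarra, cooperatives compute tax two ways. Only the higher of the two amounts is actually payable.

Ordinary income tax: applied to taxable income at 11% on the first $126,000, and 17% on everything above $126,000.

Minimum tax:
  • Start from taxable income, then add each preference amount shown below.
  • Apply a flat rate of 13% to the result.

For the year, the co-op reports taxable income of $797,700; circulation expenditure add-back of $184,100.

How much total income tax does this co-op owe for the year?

Ordinary income tax:
  $126,000 × 11% = $13,860
  $671,700 × 17% = $114,189
  → $128,049

Minimum tax:
  Adjusted income: $797,700 + $184,100 = $981,800
  $981,800 × 13% = $127,634

$128,049 > $127,634, so the ordinary income tax governs.

$128,049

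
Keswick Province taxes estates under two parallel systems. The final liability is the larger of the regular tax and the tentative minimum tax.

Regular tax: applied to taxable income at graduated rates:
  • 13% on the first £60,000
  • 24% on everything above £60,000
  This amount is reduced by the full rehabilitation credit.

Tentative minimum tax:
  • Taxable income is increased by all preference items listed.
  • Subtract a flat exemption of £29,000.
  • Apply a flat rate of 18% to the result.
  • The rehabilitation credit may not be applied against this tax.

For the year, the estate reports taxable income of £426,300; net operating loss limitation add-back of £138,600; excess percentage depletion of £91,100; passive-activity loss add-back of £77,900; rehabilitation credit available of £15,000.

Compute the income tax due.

Tentative minimum tax:
  Adjusted income: £426,300 + £138,600 + £91,100 + £77,900 = £733,900
  Less exemption £29,000 → base £704,900
  £704,900 × 18% = £126,882

Regular tax:
  £60,000 × 13% = £7,800
  £366,300 × 24% = £87,912
  → £95,712
  Less rehabilitation credit £15,000 → £80,712

£126,882 > £80,712, so the tentative minimum tax is the binding amount.

£126,882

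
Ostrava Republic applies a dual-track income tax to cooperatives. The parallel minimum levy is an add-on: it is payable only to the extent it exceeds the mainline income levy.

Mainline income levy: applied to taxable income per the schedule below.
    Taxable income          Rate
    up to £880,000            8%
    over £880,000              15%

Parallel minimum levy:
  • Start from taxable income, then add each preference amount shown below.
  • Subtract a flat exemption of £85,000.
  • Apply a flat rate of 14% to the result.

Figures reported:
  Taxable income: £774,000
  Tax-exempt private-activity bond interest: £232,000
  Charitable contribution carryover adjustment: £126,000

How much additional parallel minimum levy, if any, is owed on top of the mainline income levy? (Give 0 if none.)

Parallel minimum levy:
  Adjusted income: £774,000 + £232,000 + £126,000 = £1,132,000
  Less exemption £85,000 → base £1,047,000
  £1,047,000 × 14% = £146,580

Mainline income levy:
  £774,000 × 8% = £61,920

Excess of parallel minimum levy over mainline income levy: £146,580 − £61,920 = £84,660.

£84,660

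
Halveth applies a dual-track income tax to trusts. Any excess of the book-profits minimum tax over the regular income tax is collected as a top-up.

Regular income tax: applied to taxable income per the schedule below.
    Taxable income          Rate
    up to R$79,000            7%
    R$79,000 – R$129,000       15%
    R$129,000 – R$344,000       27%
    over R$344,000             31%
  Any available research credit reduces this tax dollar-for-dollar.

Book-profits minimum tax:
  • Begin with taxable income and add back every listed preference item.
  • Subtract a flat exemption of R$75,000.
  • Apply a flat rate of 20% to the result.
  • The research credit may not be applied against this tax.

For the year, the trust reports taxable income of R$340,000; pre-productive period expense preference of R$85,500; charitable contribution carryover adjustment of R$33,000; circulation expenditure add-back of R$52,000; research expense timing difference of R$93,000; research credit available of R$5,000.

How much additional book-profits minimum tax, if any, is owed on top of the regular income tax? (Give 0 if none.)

R$40,700

Regular income tax:
  R$79,000 × 7% = R$5,530
  R$50,000 × 15% = R$7,500
  R$211,000 × 27% = R$56,970
  → R$70,000
  Less research credit R$5,000 → R$65,000

Book-profits minimum tax:
  Adjusted income: R$340,000 + R$85,500 + R$33,000 + R$52,000 + R$93,000 = R$603,500
  Less exemption R$75,000 → base R$528,500
  R$528,500 × 20% = R$105,700

Excess of book-profits minimum tax over regular income tax: R$105,700 − R$65,000 = R$40,700.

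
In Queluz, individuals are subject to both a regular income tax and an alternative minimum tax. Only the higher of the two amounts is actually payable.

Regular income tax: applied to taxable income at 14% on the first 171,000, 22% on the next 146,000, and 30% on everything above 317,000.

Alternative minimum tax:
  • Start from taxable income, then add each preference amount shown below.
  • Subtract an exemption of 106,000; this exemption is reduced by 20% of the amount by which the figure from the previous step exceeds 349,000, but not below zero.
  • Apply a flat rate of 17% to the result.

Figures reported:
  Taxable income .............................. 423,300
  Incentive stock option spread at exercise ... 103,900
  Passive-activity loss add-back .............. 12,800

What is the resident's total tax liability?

Regular income tax:
  171,000 × 14% = 23,940
  146,000 × 22% = 32,120
  106,300 × 30% = 31,890
  → 87,950

Alternative minimum tax:
  Adjusted income: 423,300 + 103,900 + 12,800 = 540,000
  Exemption: 106,000 − 20% × (540,000 − 349,000) = 106,000 − 38,200 = 67,800
  Base: 540,000 − 67,800 = 472,200
  472,200 × 17% = 80,274

87,950 > 80,274, so the regular income tax governs.

87,950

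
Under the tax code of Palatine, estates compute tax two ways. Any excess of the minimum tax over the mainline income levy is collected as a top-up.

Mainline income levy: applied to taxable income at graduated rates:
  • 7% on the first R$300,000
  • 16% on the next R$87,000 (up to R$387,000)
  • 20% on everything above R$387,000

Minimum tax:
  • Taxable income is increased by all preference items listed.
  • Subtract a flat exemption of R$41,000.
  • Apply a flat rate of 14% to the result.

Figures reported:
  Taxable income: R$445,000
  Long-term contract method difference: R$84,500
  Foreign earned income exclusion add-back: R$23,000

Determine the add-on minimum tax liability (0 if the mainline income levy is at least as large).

Mainline income levy:
  R$300,000 × 7% = R$21,000
  R$87,000 × 16% = R$13,920
  R$58,000 × 20% = R$11,600
  → R$46,520

Minimum tax:
  Adjusted income: R$445,000 + R$84,500 + R$23,000 = R$552,500
  Less exemption R$41,000 → base R$511,500
  R$511,500 × 14% = R$71,610

Excess of minimum tax over mainline income levy: R$71,610 − R$46,520 = R$25,090.

R$25,090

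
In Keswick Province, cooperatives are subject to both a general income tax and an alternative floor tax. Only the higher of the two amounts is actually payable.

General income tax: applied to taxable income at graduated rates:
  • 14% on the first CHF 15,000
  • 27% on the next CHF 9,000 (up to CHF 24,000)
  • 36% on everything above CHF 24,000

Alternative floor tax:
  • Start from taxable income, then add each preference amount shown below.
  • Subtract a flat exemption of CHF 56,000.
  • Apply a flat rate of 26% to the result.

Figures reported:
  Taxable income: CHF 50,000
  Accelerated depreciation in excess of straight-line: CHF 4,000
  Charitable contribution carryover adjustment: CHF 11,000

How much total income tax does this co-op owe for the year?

General income tax:
  CHF 15,000 × 14% = CHF 2,100
  CHF 9,000 × 27% = CHF 2,430
  CHF 26,000 × 36% = CHF 9,360
  → CHF 13,890

Alternative floor tax:
  Adjusted income: CHF 50,000 + CHF 4,000 + CHF 11,000 = CHF 65,000
  Less exemption CHF 56,000 → base CHF 9,000
  CHF 9,000 × 26% = CHF 2,340

CHF 13,890 > CHF 2,340, so the general income tax governs.

CHF 13,890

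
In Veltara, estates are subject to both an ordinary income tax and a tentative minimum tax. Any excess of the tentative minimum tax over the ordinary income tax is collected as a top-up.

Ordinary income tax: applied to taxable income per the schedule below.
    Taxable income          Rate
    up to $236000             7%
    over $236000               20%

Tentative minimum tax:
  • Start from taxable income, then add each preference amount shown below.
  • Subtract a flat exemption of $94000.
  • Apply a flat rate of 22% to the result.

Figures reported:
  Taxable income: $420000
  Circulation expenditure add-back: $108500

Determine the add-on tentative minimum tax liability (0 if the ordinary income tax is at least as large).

$42270

Tentative minimum tax:
  Adjusted income: $420000 + $108500 = $528500
  Less exemption $94000 → base $434500
  $434500 × 22% = $95590

Ordinary income tax:
  $236000 × 7% = $16520
  $184000 × 20% = $36800
  → $53320

Excess of tentative minimum tax over ordinary income tax: $95590 − $53320 = $42270.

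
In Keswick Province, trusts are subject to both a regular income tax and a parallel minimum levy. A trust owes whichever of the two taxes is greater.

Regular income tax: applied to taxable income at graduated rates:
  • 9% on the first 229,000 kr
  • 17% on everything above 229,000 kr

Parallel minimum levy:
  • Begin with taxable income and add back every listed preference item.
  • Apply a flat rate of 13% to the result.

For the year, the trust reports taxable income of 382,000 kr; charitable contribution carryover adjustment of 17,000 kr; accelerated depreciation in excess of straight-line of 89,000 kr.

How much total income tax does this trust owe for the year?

Regular income tax:
  229,000 kr × 9% = 20,610 kr
  153,000 kr × 17% = 26,010 kr
  → 46,620 kr

Parallel minimum levy:
  Adjusted income: 382,000 kr + 17,000 kr + 89,000 kr = 488,000 kr
  488,000 kr × 13% = 63,440 kr

63,440 kr > 46,620 kr, so the parallel minimum levy is the binding amount.

63,440 kr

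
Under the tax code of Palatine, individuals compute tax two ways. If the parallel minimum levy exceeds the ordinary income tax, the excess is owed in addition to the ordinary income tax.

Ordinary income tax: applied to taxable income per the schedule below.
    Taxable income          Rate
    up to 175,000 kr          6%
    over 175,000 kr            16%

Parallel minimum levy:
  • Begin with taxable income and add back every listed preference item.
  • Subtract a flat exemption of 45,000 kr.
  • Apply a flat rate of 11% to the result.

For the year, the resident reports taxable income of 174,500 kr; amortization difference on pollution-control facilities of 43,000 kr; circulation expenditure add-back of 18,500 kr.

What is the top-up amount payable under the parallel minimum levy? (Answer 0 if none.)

10,540 kr

Parallel minimum levy:
  Adjusted income: 174,500 kr + 43,000 kr + 18,500 kr = 236,000 kr
  Less exemption 45,000 kr → base 191,000 kr
  191,000 kr × 11% = 21,010 kr

Ordinary income tax:
  174,500 kr × 6% = 10,470 kr

Excess of parallel minimum levy over ordinary income tax: 21,010 kr − 10,470 kr = 10,540 kr.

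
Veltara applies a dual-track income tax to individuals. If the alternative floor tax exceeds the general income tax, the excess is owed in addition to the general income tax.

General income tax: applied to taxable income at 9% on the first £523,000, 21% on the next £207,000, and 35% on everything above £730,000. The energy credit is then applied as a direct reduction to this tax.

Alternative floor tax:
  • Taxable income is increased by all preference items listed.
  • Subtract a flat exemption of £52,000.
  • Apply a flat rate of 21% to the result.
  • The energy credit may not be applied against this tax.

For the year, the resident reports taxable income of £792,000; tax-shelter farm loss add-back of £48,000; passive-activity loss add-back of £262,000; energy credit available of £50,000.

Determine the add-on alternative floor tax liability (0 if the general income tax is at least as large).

Alternative floor tax:
  Adjusted income: £792,000 + £48,000 + £262,000 = £1,102,000
  Less exemption £52,000 → base £1,050,000
  £1,050,000 × 21% = £220,500

General income tax:
  £523,000 × 9% = £47,070
  £207,000 × 21% = £43,470
  £62,000 × 35% = £21,700
  → £112,240
  Less energy credit £50,000 → £62,240

Excess of alternative floor tax over general income tax: £220,500 − £62,240 = £158,260.

£158,260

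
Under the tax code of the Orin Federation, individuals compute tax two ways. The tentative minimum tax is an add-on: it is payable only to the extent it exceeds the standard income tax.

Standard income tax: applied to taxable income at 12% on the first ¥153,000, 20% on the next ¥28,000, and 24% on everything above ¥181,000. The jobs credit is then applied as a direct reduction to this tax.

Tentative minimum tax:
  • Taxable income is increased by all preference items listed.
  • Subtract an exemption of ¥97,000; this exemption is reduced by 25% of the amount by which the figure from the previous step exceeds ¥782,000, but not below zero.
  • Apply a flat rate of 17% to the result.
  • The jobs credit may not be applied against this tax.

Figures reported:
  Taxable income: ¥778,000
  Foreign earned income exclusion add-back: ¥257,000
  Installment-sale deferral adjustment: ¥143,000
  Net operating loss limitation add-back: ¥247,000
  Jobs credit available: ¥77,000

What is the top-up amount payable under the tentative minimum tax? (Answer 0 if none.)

¥152,010

Tentative minimum tax:
  Adjusted income: ¥778,000 + ¥257,000 + ¥143,000 + ¥247,000 = ¥1,425,000
  Exemption: 25% × (¥1,425,000 − ¥782,000) = ¥160,750 ≥ ¥97,000, so the exemption is fully phased out
  Base: ¥1,425,000 − ¥0 = ¥1,425,000
  ¥1,425,000 × 17% = ¥242,250

Standard income tax:
  ¥153,000 × 12% = ¥18,360
  ¥28,000 × 20% = ¥5,600
  ¥597,000 × 24% = ¥143,280
  → ¥167,240
  Less jobs credit ¥77,000 → ¥90,240

Excess of tentative minimum tax over standard income tax: ¥242,250 − ¥90,240 = ¥152,010.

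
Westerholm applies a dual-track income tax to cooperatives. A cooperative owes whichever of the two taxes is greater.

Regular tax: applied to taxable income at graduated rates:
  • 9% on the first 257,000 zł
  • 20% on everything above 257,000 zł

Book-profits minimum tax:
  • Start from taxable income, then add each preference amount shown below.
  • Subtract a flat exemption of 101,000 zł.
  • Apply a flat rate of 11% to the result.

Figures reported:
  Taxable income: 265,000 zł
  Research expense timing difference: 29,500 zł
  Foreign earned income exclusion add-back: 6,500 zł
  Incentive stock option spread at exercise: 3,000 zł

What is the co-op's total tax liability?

Book-profits minimum tax:
  Adjusted income: 265,000 zł + 29,500 zł + 6,500 zł + 3,000 zł = 304,000 zł
  Less exemption 101,000 zł → base 203,000 zł
  203,000 zł × 11% = 22,330 zł

Regular tax:
  257,000 zł × 9% = 23,130 zł
  8,000 zł × 20% = 1,600 zł
  → 24,730 zł

24,730 zł > 22,330 zł, so the regular tax governs.

24,730 zł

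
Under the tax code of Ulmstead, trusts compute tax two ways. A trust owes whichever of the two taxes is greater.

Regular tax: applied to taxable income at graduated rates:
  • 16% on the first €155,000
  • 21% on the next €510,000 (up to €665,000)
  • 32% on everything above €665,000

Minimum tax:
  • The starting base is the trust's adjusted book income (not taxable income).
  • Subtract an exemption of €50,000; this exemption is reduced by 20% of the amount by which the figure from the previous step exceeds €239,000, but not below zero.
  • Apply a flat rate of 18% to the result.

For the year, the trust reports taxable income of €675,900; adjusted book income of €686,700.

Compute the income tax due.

Minimum tax:
  Base (adjusted book income): €686,700
  Exemption: 20% × (€686,700 − €239,000) = €89,540 ≥ €50,000, so the exemption is fully phased out
  Base: €686,700 − €0 = €686,700
  €686,700 × 18% = €123,606

Regular tax:
  €155,000 × 16% = €24,800
  €510,000 × 21% = €107,100
  €10,900 × 32% = €3,488
  → €135,388

€135,388 > €123,606, so the regular tax governs.

€135,388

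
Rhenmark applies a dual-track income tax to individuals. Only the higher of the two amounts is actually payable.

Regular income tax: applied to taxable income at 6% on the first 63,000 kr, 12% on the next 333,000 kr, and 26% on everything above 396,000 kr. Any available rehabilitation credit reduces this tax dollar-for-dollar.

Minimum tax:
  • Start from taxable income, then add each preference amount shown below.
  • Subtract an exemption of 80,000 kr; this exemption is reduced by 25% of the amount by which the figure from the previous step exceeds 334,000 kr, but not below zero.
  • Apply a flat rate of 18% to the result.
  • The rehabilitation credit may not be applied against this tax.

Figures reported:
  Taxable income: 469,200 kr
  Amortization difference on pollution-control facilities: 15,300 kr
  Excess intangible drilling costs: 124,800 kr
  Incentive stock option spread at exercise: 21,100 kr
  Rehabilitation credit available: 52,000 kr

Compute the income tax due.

112,410 kr

Regular income tax:
  63,000 kr × 6% = 3,780 kr
  333,000 kr × 12% = 39,960 kr
  73,200 kr × 26% = 19,032 kr
  → 62,772 kr
  Less rehabilitation credit 52,000 kr → 10,772 kr

Minimum tax:
  Adjusted income: 469,200 kr + 15,300 kr + 124,800 kr + 21,100 kr = 630,400 kr
  Exemption: 80,000 kr − 25% × (630,400 kr − 334,000 kr) = 80,000 kr − 74,100 kr = 5,900 kr
  Base: 630,400 kr − 5,900 kr = 624,500 kr
  624,500 kr × 18% = 112,410 kr

112,410 kr > 10,772 kr, so the minimum tax is the binding amount.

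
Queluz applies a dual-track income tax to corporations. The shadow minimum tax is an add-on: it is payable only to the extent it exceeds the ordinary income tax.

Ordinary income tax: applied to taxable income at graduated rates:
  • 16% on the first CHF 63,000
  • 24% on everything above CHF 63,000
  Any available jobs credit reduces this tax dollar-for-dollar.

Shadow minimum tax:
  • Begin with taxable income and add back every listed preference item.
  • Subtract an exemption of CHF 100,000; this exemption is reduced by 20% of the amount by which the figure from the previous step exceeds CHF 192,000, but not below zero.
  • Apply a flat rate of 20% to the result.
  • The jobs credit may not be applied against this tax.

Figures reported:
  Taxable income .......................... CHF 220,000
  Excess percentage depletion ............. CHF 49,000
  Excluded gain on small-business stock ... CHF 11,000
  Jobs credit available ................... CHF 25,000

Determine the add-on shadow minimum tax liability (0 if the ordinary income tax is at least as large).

CHF 16,760

Shadow minimum tax:
  Adjusted income: CHF 220,000 + CHF 49,000 + CHF 11,000 = CHF 280,000
  Exemption: CHF 100,000 − 20% × (CHF 280,000 − CHF 192,000) = CHF 100,000 − CHF 17,600 = CHF 82,400
  Base: CHF 280,000 − CHF 82,400 = CHF 197,600
  CHF 197,600 × 20% = CHF 39,520

Ordinary income tax:
  CHF 63,000 × 16% = CHF 10,080
  CHF 157,000 × 24% = CHF 37,680
  → CHF 47,760
  Less jobs credit CHF 25,000 → CHF 22,760

Excess of shadow minimum tax over ordinary income tax: CHF 39,520 − CHF 22,760 = CHF 16,760.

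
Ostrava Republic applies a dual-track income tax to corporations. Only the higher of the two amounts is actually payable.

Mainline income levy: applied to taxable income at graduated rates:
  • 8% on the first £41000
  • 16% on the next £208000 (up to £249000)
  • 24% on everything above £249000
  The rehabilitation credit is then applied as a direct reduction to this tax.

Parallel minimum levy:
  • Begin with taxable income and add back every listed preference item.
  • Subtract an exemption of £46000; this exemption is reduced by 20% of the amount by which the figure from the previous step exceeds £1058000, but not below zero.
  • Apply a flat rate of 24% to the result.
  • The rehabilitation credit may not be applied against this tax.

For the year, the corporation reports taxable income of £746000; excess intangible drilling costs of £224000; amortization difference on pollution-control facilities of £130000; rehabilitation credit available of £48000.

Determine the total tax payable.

Parallel minimum levy:
  Adjusted income: £746000 + £224000 + £130000 = £1100000
  Exemption: £46000 − 20% × (£1100000 − £1058000) = £46000 − £8400 = £37600
  Base: £1100000 − £37600 = £1062400
  £1062400 × 24% = £254976

Mainline income levy:
  £41000 × 8% = £3280
  £208000 × 16% = £33280
  £497000 × 24% = £119280
  → £155840
  Less rehabilitation credit £48000 → £107840

£254976 > £107840, so the parallel minimum levy is the binding amount.

£254976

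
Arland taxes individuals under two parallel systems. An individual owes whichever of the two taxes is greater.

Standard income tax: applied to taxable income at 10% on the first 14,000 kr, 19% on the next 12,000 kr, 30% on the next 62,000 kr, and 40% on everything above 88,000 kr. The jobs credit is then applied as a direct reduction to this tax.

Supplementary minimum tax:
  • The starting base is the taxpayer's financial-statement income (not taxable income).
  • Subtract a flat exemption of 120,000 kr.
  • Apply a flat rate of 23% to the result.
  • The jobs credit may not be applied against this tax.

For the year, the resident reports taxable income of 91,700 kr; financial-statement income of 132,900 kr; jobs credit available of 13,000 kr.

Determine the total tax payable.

10,760 kr

Standard income tax:
  14,000 kr × 10% = 1,400 kr
  12,000 kr × 19% = 2,280 kr
  62,000 kr × 30% = 18,600 kr
  3,700 kr × 40% = 1,480 kr
  → 23,760 kr
  Less jobs credit 13,000 kr → 10,760 kr

Supplementary minimum tax:
  Base (financial-statement income): 132,900 kr
  Less exemption 120,000 kr → base 12,900 kr
  12,900 kr × 23% = 2,967 kr

10,760 kr > 2,967 kr, so the standard income tax governs.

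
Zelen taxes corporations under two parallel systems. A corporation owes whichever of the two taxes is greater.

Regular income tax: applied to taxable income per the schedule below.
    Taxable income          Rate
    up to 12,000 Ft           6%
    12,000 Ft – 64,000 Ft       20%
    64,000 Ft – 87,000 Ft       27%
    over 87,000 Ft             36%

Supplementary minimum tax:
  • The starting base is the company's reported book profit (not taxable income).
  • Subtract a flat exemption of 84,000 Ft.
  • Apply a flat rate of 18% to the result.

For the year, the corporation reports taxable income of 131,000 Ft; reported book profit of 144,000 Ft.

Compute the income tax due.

33,170 Ft

Regular income tax:
  12,000 Ft × 6% = 720 Ft
  52,000 Ft × 20% = 10,400 Ft
  23,000 Ft × 27% = 6,210 Ft
  44,000 Ft × 36% = 15,840 Ft
  → 33,170 Ft

Supplementary minimum tax:
  Base (reported book profit): 144,000 Ft
  Less exemption 84,000 Ft → base 60,000 Ft
  60,000 Ft × 18% = 10,800 Ft

33,170 Ft > 10,800 Ft, so the regular income tax governs.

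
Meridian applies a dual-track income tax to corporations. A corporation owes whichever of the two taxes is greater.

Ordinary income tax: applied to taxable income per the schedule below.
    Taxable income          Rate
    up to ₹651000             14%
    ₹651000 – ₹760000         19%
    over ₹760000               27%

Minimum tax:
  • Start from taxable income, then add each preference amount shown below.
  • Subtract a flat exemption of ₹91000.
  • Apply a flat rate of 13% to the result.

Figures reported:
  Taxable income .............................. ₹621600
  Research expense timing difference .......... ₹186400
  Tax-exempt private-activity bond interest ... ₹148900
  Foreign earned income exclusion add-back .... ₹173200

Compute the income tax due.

₹135083

Ordinary income tax:
  ₹621600 × 14% = ₹87024

Minimum tax:
  Adjusted income: ₹621600 + ₹186400 + ₹148900 + ₹173200 = ₹1130100
  Less exemption ₹91000 → base ₹1039100
  ₹1039100 × 13% = ₹135083

₹135083 > ₹87024, so the minimum tax is the binding amount.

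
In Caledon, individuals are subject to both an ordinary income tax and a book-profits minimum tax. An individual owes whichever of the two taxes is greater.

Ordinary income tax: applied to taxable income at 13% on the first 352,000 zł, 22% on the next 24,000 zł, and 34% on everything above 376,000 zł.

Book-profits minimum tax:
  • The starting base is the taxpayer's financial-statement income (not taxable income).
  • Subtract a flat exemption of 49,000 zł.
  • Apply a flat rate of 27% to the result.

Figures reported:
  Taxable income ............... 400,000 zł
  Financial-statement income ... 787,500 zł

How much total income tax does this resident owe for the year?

Book-profits minimum tax:
  Base (financial-statement income): 787,500 zł
  Less exemption 49,000 zł → base 738,500 zł
  738,500 zł × 27% = 199,395 zł

Ordinary income tax:
  352,000 zł × 13% = 45,760 zł
  24,000 zł × 22% = 5,280 zł
  24,000 zł × 34% = 8,160 zł
  → 59,200 zł

199,395 zł > 59,200 zł, so the book-profits minimum tax is the binding amount.

199,395 zł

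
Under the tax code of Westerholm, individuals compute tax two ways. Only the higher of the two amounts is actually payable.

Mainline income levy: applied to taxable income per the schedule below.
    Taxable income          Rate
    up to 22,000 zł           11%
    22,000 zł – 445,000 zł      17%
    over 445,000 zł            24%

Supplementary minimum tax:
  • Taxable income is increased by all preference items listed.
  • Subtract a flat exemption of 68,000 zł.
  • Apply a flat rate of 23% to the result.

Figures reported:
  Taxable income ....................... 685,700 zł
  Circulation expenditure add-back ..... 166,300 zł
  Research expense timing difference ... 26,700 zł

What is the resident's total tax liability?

186,461 zł

Supplementary minimum tax:
  Adjusted income: 685,700 zł + 166,300 zł + 26,700 zł = 878,700 zł
  Less exemption 68,000 zł → base 810,700 zł
  810,700 zł × 23% = 186,461 zł

Mainline income levy:
  22,000 zł × 11% = 2,420 zł
  423,000 zł × 17% = 71,910 zł
  240,700 zł × 24% = 57,768 zł
  → 132,098 zł

186,461 zł > 132,098 zł, so the supplementary minimum tax is the binding amount.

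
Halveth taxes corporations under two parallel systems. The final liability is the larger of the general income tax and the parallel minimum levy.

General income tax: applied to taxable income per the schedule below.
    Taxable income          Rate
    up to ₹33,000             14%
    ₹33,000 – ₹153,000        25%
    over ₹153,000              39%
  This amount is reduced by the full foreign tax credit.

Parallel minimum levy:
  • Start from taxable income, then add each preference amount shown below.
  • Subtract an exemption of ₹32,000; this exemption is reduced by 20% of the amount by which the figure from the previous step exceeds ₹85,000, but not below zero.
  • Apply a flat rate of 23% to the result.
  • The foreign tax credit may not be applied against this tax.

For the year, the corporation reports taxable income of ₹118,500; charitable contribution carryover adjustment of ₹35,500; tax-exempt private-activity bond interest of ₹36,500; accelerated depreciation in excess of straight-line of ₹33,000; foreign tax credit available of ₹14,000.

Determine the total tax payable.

Parallel minimum levy:
  Adjusted income: ₹118,500 + ₹35,500 + ₹36,500 + ₹33,000 = ₹223,500
  Exemption: ₹32,000 − 20% × (₹223,500 − ₹85,000) = ₹32,000 − ₹27,700 = ₹4,300
  Base: ₹223,500 − ₹4,300 = ₹219,200
  ₹219,200 × 23% = ₹50,416

General income tax:
  ₹33,000 × 14% = ₹4,620
  ₹85,500 × 25% = ₹21,375
  → ₹25,995
  Less foreign tax credit ₹14,000 → ₹11,995

₹50,416 > ₹11,995, so the parallel minimum levy is the binding amount.

₹50,416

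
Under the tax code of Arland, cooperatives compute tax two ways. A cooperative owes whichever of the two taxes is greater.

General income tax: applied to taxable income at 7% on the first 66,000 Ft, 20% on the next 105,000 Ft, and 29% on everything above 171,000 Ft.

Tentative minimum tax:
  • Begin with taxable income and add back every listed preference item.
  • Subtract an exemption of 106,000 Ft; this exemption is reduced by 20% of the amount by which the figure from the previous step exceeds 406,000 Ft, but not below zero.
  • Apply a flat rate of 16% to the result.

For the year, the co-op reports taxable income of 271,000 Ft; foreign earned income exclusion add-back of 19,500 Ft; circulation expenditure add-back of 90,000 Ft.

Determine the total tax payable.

Tentative minimum tax:
  Adjusted income: 271,000 Ft + 19,500 Ft + 90,000 Ft = 380,500 Ft
  Exemption: 380,500 Ft ≤ 406,000 Ft, so full 106,000 Ft applies
  Base: 380,500 Ft − 106,000 Ft = 274,500 Ft
  274,500 Ft × 16% = 43,920 Ft

General income tax:
  66,000 Ft × 7% = 4,620 Ft
  105,000 Ft × 20% = 21,000 Ft
  100,000 Ft × 29% = 29,000 Ft
  → 54,620 Ft

54,620 Ft > 43,920 Ft, so the general income tax governs.

54,620 Ft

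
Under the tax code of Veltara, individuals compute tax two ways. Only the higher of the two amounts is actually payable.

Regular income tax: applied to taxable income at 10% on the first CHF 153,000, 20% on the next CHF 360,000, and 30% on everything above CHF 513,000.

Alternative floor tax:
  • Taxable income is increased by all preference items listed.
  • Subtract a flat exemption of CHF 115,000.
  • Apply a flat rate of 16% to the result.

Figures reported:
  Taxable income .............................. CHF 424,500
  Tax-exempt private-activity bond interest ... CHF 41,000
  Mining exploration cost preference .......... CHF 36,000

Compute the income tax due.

CHF 69,600

Alternative floor tax:
  Adjusted income: CHF 424,500 + CHF 41,000 + CHF 36,000 = CHF 501,500
  Less exemption CHF 115,000 → base CHF 386,500
  CHF 386,500 × 16% = CHF 61,840

Regular income tax:
  CHF 153,000 × 10% = CHF 15,300
  CHF 271,500 × 20% = CHF 54,300
  → CHF 69,600

CHF 69,600 > CHF 61,840, so the regular income tax governs.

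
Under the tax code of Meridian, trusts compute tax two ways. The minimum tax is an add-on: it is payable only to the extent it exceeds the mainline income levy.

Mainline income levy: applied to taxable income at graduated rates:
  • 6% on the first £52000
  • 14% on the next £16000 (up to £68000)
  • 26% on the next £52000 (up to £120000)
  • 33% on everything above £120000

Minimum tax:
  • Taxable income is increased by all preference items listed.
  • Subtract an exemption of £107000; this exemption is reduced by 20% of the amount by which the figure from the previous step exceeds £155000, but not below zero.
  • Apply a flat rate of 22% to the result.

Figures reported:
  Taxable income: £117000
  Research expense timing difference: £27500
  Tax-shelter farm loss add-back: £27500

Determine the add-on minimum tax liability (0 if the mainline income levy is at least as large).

£0

Minimum tax:
  Adjusted income: £117000 + £27500 + £27500 = £172000
  Exemption: £107000 − 20% × (£172000 − £155000) = £107000 − £3400 = £103600
  Base: £172000 − £103600 = £68400
  £68400 × 22% = £15048

Mainline income levy:
  £52000 × 6% = £3120
  £16000 × 14% = £2240
  £49000 × 26% = £12740
  → £18100

£15048 ≤ £18100, so no add-on is due.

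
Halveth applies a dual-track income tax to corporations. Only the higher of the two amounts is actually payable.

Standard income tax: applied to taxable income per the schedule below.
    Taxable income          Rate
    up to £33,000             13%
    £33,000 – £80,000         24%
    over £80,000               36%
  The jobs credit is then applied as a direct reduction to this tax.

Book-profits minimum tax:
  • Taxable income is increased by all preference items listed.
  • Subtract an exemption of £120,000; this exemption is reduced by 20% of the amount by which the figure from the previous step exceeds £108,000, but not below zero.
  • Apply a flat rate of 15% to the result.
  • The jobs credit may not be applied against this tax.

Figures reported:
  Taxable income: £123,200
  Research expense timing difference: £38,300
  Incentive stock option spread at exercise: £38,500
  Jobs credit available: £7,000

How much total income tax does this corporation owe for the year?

£24,122

Book-profits minimum tax:
  Adjusted income: £123,200 + £38,300 + £38,500 = £200,000
  Exemption: £120,000 − 20% × (£200,000 − £108,000) = £120,000 − £18,400 = £101,600
  Base: £200,000 − £101,600 = £98,400
  £98,400 × 15% = £14,760

Standard income tax:
  £33,000 × 13% = £4,290
  £47,000 × 24% = £11,280
  £43,200 × 36% = £15,552
  → £31,122
  Less jobs credit £7,000 → £24,122

£24,122 > £14,760, so the standard income tax governs.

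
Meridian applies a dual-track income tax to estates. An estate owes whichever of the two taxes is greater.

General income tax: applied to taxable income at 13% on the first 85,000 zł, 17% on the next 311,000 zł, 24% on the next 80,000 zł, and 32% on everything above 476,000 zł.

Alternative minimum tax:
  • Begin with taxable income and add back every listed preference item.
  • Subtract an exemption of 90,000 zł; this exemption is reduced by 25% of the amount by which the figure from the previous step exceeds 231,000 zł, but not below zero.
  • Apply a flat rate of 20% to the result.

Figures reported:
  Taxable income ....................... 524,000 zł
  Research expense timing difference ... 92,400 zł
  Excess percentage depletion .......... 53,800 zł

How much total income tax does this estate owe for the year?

134,040 zł

General income tax:
  85,000 zł × 13% = 11,050 zł
  311,000 zł × 17% = 52,870 zł
  80,000 zł × 24% = 19,200 zł
  48,000 zł × 32% = 15,360 zł
  → 98,480 zł

Alternative minimum tax:
  Adjusted income: 524,000 zł + 92,400 zł + 53,800 zł = 670,200 zł
  Exemption: 25% × (670,200 zł − 231,000 zł) = 109,800 zł ≥ 90,000 zł, so the exemption is fully phased out
  Base: 670,200 zł − 0 zł = 670,200 zł
  670,200 zł × 20% = 134,040 zł

134,040 zł > 98,480 zł, so the alternative minimum tax is the binding amount.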